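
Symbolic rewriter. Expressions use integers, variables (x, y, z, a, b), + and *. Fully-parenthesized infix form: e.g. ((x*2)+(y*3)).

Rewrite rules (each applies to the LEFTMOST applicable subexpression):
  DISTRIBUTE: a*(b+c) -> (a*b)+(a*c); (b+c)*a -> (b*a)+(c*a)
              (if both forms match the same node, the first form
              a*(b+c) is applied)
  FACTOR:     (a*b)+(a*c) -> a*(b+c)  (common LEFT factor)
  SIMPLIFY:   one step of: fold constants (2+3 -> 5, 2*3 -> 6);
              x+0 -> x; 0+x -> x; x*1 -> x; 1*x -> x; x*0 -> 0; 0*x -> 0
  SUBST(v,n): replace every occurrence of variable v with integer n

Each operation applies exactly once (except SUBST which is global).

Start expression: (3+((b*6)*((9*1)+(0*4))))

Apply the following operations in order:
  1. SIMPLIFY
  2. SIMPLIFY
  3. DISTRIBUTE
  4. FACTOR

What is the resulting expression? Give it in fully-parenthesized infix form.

Answer: (3+((b*6)*(9+0)))

Derivation:
Start: (3+((b*6)*((9*1)+(0*4))))
Apply SIMPLIFY at RRL (target: (9*1)): (3+((b*6)*((9*1)+(0*4)))) -> (3+((b*6)*(9+(0*4))))
Apply SIMPLIFY at RRR (target: (0*4)): (3+((b*6)*(9+(0*4)))) -> (3+((b*6)*(9+0)))
Apply DISTRIBUTE at R (target: ((b*6)*(9+0))): (3+((b*6)*(9+0))) -> (3+(((b*6)*9)+((b*6)*0)))
Apply FACTOR at R (target: (((b*6)*9)+((b*6)*0))): (3+(((b*6)*9)+((b*6)*0))) -> (3+((b*6)*(9+0)))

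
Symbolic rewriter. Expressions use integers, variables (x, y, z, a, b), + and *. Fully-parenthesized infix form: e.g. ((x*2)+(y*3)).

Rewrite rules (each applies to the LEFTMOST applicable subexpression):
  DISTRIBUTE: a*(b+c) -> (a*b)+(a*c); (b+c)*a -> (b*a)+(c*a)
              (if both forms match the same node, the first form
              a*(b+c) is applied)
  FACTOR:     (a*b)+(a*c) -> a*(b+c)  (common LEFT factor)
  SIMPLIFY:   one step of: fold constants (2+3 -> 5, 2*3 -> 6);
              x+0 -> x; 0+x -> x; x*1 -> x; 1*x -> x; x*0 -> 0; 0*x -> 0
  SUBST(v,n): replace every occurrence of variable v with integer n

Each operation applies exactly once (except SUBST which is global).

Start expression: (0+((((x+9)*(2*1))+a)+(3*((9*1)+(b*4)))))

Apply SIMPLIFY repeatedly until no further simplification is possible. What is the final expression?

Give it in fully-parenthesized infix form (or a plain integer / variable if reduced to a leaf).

Answer: ((((x+9)*2)+a)+(3*(9+(b*4))))

Derivation:
Start: (0+((((x+9)*(2*1))+a)+(3*((9*1)+(b*4)))))
Step 1: at root: (0+((((x+9)*(2*1))+a)+(3*((9*1)+(b*4))))) -> ((((x+9)*(2*1))+a)+(3*((9*1)+(b*4)))); overall: (0+((((x+9)*(2*1))+a)+(3*((9*1)+(b*4))))) -> ((((x+9)*(2*1))+a)+(3*((9*1)+(b*4))))
Step 2: at LLR: (2*1) -> 2; overall: ((((x+9)*(2*1))+a)+(3*((9*1)+(b*4)))) -> ((((x+9)*2)+a)+(3*((9*1)+(b*4))))
Step 3: at RRL: (9*1) -> 9; overall: ((((x+9)*2)+a)+(3*((9*1)+(b*4)))) -> ((((x+9)*2)+a)+(3*(9+(b*4))))
Fixed point: ((((x+9)*2)+a)+(3*(9+(b*4))))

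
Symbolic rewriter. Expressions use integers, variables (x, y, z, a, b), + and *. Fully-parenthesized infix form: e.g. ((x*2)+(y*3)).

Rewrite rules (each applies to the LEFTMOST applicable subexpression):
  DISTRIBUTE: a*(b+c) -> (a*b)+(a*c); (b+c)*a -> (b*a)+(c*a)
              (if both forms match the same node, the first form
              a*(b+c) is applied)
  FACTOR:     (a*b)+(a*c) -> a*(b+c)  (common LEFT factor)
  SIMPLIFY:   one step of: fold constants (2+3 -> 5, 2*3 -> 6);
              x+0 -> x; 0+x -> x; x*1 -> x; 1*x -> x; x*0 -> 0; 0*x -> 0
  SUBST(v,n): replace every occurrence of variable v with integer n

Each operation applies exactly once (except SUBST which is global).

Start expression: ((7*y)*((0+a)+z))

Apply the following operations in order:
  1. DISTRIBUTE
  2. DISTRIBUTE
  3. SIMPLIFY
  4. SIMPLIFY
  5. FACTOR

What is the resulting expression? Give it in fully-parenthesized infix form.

Answer: ((7*y)*(a+z))

Derivation:
Start: ((7*y)*((0+a)+z))
Apply DISTRIBUTE at root (target: ((7*y)*((0+a)+z))): ((7*y)*((0+a)+z)) -> (((7*y)*(0+a))+((7*y)*z))
Apply DISTRIBUTE at L (target: ((7*y)*(0+a))): (((7*y)*(0+a))+((7*y)*z)) -> ((((7*y)*0)+((7*y)*a))+((7*y)*z))
Apply SIMPLIFY at LL (target: ((7*y)*0)): ((((7*y)*0)+((7*y)*a))+((7*y)*z)) -> ((0+((7*y)*a))+((7*y)*z))
Apply SIMPLIFY at L (target: (0+((7*y)*a))): ((0+((7*y)*a))+((7*y)*z)) -> (((7*y)*a)+((7*y)*z))
Apply FACTOR at root (target: (((7*y)*a)+((7*y)*z))): (((7*y)*a)+((7*y)*z)) -> ((7*y)*(a+z))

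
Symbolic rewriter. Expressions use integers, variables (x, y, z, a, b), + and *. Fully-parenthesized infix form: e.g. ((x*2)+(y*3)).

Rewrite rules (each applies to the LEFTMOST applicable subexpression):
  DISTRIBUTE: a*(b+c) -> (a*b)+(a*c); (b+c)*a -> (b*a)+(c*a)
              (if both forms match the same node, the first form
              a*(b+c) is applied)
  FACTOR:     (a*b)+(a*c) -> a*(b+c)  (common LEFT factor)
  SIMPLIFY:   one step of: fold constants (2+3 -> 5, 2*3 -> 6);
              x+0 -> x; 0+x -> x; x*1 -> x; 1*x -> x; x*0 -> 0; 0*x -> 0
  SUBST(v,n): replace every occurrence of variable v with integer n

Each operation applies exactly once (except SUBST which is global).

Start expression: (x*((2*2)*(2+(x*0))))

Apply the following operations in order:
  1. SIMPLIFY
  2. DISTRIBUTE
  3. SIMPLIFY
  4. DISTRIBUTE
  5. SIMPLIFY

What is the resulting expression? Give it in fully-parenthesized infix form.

Start: (x*((2*2)*(2+(x*0))))
Apply SIMPLIFY at RL (target: (2*2)): (x*((2*2)*(2+(x*0)))) -> (x*(4*(2+(x*0))))
Apply DISTRIBUTE at R (target: (4*(2+(x*0)))): (x*(4*(2+(x*0)))) -> (x*((4*2)+(4*(x*0))))
Apply SIMPLIFY at RL (target: (4*2)): (x*((4*2)+(4*(x*0)))) -> (x*(8+(4*(x*0))))
Apply DISTRIBUTE at root (target: (x*(8+(4*(x*0))))): (x*(8+(4*(x*0)))) -> ((x*8)+(x*(4*(x*0))))
Apply SIMPLIFY at RRR (target: (x*0)): ((x*8)+(x*(4*(x*0)))) -> ((x*8)+(x*(4*0)))

Answer: ((x*8)+(x*(4*0)))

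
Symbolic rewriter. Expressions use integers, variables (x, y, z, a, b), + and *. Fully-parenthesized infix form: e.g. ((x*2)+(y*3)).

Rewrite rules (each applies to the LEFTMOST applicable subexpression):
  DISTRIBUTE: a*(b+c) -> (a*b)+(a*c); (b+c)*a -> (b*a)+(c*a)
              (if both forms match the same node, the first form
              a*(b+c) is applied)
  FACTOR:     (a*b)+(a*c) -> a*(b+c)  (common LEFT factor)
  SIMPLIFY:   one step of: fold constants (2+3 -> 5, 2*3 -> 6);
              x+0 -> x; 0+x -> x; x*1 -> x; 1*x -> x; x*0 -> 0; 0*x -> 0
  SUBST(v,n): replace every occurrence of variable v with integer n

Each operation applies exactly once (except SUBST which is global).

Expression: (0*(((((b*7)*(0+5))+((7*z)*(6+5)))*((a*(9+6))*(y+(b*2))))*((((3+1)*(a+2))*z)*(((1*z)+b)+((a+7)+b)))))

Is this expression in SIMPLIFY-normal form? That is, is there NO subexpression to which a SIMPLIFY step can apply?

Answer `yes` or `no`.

Expression: (0*(((((b*7)*(0+5))+((7*z)*(6+5)))*((a*(9+6))*(y+(b*2))))*((((3+1)*(a+2))*z)*(((1*z)+b)+((a+7)+b)))))
Scanning for simplifiable subexpressions (pre-order)...
  at root: (0*(((((b*7)*(0+5))+((7*z)*(6+5)))*((a*(9+6))*(y+(b*2))))*((((3+1)*(a+2))*z)*(((1*z)+b)+((a+7)+b))))) (SIMPLIFIABLE)
  at R: (((((b*7)*(0+5))+((7*z)*(6+5)))*((a*(9+6))*(y+(b*2))))*((((3+1)*(a+2))*z)*(((1*z)+b)+((a+7)+b)))) (not simplifiable)
  at RL: ((((b*7)*(0+5))+((7*z)*(6+5)))*((a*(9+6))*(y+(b*2)))) (not simplifiable)
  at RLL: (((b*7)*(0+5))+((7*z)*(6+5))) (not simplifiable)
  at RLLL: ((b*7)*(0+5)) (not simplifiable)
  at RLLLL: (b*7) (not simplifiable)
  at RLLLR: (0+5) (SIMPLIFIABLE)
  at RLLR: ((7*z)*(6+5)) (not simplifiable)
  at RLLRL: (7*z) (not simplifiable)
  at RLLRR: (6+5) (SIMPLIFIABLE)
  at RLR: ((a*(9+6))*(y+(b*2))) (not simplifiable)
  at RLRL: (a*(9+6)) (not simplifiable)
  at RLRLR: (9+6) (SIMPLIFIABLE)
  at RLRR: (y+(b*2)) (not simplifiable)
  at RLRRR: (b*2) (not simplifiable)
  at RR: ((((3+1)*(a+2))*z)*(((1*z)+b)+((a+7)+b))) (not simplifiable)
  at RRL: (((3+1)*(a+2))*z) (not simplifiable)
  at RRLL: ((3+1)*(a+2)) (not simplifiable)
  at RRLLL: (3+1) (SIMPLIFIABLE)
  at RRLLR: (a+2) (not simplifiable)
  at RRR: (((1*z)+b)+((a+7)+b)) (not simplifiable)
  at RRRL: ((1*z)+b) (not simplifiable)
  at RRRLL: (1*z) (SIMPLIFIABLE)
  at RRRR: ((a+7)+b) (not simplifiable)
  at RRRRL: (a+7) (not simplifiable)
Found simplifiable subexpr at path root: (0*(((((b*7)*(0+5))+((7*z)*(6+5)))*((a*(9+6))*(y+(b*2))))*((((3+1)*(a+2))*z)*(((1*z)+b)+((a+7)+b)))))
One SIMPLIFY step would give: 0
-> NOT in normal form.

Answer: no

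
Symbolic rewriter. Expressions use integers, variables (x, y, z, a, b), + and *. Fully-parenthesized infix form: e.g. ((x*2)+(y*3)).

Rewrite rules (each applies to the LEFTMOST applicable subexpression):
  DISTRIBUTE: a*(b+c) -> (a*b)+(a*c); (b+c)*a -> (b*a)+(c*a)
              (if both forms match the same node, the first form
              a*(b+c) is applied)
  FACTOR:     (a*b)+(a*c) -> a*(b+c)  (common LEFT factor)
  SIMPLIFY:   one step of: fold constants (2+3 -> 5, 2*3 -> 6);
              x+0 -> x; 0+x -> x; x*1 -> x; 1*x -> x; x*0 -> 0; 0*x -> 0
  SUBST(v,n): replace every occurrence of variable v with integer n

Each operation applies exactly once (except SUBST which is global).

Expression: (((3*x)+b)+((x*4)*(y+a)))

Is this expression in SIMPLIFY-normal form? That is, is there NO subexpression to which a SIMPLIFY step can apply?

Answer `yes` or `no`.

Expression: (((3*x)+b)+((x*4)*(y+a)))
Scanning for simplifiable subexpressions (pre-order)...
  at root: (((3*x)+b)+((x*4)*(y+a))) (not simplifiable)
  at L: ((3*x)+b) (not simplifiable)
  at LL: (3*x) (not simplifiable)
  at R: ((x*4)*(y+a)) (not simplifiable)
  at RL: (x*4) (not simplifiable)
  at RR: (y+a) (not simplifiable)
Result: no simplifiable subexpression found -> normal form.

Answer: yes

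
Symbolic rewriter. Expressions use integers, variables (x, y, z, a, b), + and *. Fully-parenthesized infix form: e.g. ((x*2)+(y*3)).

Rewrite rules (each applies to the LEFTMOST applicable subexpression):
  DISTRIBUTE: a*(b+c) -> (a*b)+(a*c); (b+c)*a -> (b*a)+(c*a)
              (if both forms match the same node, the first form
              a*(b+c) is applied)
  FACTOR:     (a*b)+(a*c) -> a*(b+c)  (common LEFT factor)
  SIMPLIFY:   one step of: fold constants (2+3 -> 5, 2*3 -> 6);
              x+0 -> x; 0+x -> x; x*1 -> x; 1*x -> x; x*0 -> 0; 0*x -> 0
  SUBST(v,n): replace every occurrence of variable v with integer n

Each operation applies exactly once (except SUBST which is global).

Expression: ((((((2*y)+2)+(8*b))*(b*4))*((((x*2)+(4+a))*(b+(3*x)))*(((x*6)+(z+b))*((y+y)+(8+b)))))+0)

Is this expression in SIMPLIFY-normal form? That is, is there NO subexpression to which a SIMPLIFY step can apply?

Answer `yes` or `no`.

Expression: ((((((2*y)+2)+(8*b))*(b*4))*((((x*2)+(4+a))*(b+(3*x)))*(((x*6)+(z+b))*((y+y)+(8+b)))))+0)
Scanning for simplifiable subexpressions (pre-order)...
  at root: ((((((2*y)+2)+(8*b))*(b*4))*((((x*2)+(4+a))*(b+(3*x)))*(((x*6)+(z+b))*((y+y)+(8+b)))))+0) (SIMPLIFIABLE)
  at L: (((((2*y)+2)+(8*b))*(b*4))*((((x*2)+(4+a))*(b+(3*x)))*(((x*6)+(z+b))*((y+y)+(8+b))))) (not simplifiable)
  at LL: ((((2*y)+2)+(8*b))*(b*4)) (not simplifiable)
  at LLL: (((2*y)+2)+(8*b)) (not simplifiable)
  at LLLL: ((2*y)+2) (not simplifiable)
  at LLLLL: (2*y) (not simplifiable)
  at LLLR: (8*b) (not simplifiable)
  at LLR: (b*4) (not simplifiable)
  at LR: ((((x*2)+(4+a))*(b+(3*x)))*(((x*6)+(z+b))*((y+y)+(8+b)))) (not simplifiable)
  at LRL: (((x*2)+(4+a))*(b+(3*x))) (not simplifiable)
  at LRLL: ((x*2)+(4+a)) (not simplifiable)
  at LRLLL: (x*2) (not simplifiable)
  at LRLLR: (4+a) (not simplifiable)
  at LRLR: (b+(3*x)) (not simplifiable)
  at LRLRR: (3*x) (not simplifiable)
  at LRR: (((x*6)+(z+b))*((y+y)+(8+b))) (not simplifiable)
  at LRRL: ((x*6)+(z+b)) (not simplifiable)
  at LRRLL: (x*6) (not simplifiable)
  at LRRLR: (z+b) (not simplifiable)
  at LRRR: ((y+y)+(8+b)) (not simplifiable)
  at LRRRL: (y+y) (not simplifiable)
  at LRRRR: (8+b) (not simplifiable)
Found simplifiable subexpr at path root: ((((((2*y)+2)+(8*b))*(b*4))*((((x*2)+(4+a))*(b+(3*x)))*(((x*6)+(z+b))*((y+y)+(8+b)))))+0)
One SIMPLIFY step would give: (((((2*y)+2)+(8*b))*(b*4))*((((x*2)+(4+a))*(b+(3*x)))*(((x*6)+(z+b))*((y+y)+(8+b)))))
-> NOT in normal form.

Answer: no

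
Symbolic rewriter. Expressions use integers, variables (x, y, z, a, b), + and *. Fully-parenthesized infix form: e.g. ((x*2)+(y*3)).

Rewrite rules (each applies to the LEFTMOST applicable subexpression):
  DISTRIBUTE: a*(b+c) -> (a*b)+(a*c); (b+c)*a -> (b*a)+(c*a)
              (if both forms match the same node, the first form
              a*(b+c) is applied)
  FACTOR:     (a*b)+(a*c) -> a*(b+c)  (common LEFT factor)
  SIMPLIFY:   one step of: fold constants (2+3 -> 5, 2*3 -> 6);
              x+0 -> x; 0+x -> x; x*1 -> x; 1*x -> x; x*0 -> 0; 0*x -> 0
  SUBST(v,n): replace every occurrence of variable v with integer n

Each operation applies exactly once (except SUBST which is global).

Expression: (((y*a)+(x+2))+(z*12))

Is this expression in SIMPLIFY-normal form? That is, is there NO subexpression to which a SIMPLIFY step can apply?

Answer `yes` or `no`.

Expression: (((y*a)+(x+2))+(z*12))
Scanning for simplifiable subexpressions (pre-order)...
  at root: (((y*a)+(x+2))+(z*12)) (not simplifiable)
  at L: ((y*a)+(x+2)) (not simplifiable)
  at LL: (y*a) (not simplifiable)
  at LR: (x+2) (not simplifiable)
  at R: (z*12) (not simplifiable)
Result: no simplifiable subexpression found -> normal form.

Answer: yes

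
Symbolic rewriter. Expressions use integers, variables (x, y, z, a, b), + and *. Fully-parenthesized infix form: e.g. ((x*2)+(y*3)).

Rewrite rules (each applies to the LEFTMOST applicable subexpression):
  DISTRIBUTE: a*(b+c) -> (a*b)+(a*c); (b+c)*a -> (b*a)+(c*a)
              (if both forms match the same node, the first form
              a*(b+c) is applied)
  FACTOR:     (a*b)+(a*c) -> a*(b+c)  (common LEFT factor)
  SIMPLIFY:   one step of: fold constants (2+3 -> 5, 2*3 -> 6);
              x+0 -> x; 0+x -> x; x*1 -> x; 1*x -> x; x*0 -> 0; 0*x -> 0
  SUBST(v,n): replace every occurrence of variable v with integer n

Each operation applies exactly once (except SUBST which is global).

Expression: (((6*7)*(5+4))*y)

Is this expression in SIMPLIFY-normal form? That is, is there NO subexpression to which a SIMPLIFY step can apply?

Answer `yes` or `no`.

Answer: no

Derivation:
Expression: (((6*7)*(5+4))*y)
Scanning for simplifiable subexpressions (pre-order)...
  at root: (((6*7)*(5+4))*y) (not simplifiable)
  at L: ((6*7)*(5+4)) (not simplifiable)
  at LL: (6*7) (SIMPLIFIABLE)
  at LR: (5+4) (SIMPLIFIABLE)
Found simplifiable subexpr at path LL: (6*7)
One SIMPLIFY step would give: ((42*(5+4))*y)
-> NOT in normal form.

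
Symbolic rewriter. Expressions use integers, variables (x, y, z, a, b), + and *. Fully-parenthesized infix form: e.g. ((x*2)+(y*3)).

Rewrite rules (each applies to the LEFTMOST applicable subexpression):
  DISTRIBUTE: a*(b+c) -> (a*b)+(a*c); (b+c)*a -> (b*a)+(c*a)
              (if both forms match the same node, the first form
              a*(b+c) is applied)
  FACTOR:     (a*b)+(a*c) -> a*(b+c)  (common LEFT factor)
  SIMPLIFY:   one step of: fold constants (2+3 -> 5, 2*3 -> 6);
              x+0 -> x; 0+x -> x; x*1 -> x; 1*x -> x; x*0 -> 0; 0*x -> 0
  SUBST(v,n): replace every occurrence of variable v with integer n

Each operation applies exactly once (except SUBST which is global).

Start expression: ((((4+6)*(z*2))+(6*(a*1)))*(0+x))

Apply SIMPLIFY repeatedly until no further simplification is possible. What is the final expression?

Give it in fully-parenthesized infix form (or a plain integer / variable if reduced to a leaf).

Answer: (((10*(z*2))+(6*a))*x)

Derivation:
Start: ((((4+6)*(z*2))+(6*(a*1)))*(0+x))
Step 1: at LLL: (4+6) -> 10; overall: ((((4+6)*(z*2))+(6*(a*1)))*(0+x)) -> (((10*(z*2))+(6*(a*1)))*(0+x))
Step 2: at LRR: (a*1) -> a; overall: (((10*(z*2))+(6*(a*1)))*(0+x)) -> (((10*(z*2))+(6*a))*(0+x))
Step 3: at R: (0+x) -> x; overall: (((10*(z*2))+(6*a))*(0+x)) -> (((10*(z*2))+(6*a))*x)
Fixed point: (((10*(z*2))+(6*a))*x)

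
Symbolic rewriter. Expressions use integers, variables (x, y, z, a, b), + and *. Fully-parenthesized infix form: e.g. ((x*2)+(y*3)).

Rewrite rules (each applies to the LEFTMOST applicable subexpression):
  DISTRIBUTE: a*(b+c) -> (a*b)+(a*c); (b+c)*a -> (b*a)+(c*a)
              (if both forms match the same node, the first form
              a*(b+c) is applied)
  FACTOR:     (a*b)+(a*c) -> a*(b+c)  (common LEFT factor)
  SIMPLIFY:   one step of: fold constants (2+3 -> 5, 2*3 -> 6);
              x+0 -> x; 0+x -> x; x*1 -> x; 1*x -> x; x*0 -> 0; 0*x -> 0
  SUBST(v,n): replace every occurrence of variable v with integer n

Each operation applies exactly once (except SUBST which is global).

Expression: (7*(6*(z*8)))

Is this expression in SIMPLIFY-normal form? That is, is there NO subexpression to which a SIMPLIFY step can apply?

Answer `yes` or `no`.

Expression: (7*(6*(z*8)))
Scanning for simplifiable subexpressions (pre-order)...
  at root: (7*(6*(z*8))) (not simplifiable)
  at R: (6*(z*8)) (not simplifiable)
  at RR: (z*8) (not simplifiable)
Result: no simplifiable subexpression found -> normal form.

Answer: yes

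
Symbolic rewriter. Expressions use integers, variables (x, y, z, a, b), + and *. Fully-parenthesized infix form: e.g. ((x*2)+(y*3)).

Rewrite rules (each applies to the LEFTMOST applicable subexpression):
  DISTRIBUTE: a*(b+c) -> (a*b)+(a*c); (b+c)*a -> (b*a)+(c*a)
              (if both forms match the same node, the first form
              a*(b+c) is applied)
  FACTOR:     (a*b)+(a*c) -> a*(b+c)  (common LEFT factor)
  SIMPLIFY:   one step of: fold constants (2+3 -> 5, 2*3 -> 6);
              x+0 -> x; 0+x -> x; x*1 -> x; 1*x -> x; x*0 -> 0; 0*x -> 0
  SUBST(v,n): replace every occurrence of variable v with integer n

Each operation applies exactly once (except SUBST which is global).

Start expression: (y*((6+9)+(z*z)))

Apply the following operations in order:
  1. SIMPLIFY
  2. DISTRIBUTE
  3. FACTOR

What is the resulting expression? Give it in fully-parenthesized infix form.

Answer: (y*(15+(z*z)))

Derivation:
Start: (y*((6+9)+(z*z)))
Apply SIMPLIFY at RL (target: (6+9)): (y*((6+9)+(z*z))) -> (y*(15+(z*z)))
Apply DISTRIBUTE at root (target: (y*(15+(z*z)))): (y*(15+(z*z))) -> ((y*15)+(y*(z*z)))
Apply FACTOR at root (target: ((y*15)+(y*(z*z)))): ((y*15)+(y*(z*z))) -> (y*(15+(z*z)))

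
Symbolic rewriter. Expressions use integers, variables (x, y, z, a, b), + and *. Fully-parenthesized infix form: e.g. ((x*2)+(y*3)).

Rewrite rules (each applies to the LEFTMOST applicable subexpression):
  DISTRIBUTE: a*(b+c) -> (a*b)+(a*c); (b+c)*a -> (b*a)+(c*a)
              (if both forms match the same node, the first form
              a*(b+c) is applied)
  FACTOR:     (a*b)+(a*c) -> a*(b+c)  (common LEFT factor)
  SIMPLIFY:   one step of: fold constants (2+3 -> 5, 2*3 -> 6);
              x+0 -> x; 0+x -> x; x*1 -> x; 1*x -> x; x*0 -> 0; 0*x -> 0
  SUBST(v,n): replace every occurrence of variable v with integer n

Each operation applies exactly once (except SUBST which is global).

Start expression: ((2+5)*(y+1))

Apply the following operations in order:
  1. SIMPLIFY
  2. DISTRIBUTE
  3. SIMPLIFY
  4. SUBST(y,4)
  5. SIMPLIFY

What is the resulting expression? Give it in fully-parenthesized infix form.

Start: ((2+5)*(y+1))
Apply SIMPLIFY at L (target: (2+5)): ((2+5)*(y+1)) -> (7*(y+1))
Apply DISTRIBUTE at root (target: (7*(y+1))): (7*(y+1)) -> ((7*y)+(7*1))
Apply SIMPLIFY at R (target: (7*1)): ((7*y)+(7*1)) -> ((7*y)+7)
Apply SUBST(y,4): ((7*y)+7) -> ((7*4)+7)
Apply SIMPLIFY at L (target: (7*4)): ((7*4)+7) -> (28+7)

Answer: (28+7)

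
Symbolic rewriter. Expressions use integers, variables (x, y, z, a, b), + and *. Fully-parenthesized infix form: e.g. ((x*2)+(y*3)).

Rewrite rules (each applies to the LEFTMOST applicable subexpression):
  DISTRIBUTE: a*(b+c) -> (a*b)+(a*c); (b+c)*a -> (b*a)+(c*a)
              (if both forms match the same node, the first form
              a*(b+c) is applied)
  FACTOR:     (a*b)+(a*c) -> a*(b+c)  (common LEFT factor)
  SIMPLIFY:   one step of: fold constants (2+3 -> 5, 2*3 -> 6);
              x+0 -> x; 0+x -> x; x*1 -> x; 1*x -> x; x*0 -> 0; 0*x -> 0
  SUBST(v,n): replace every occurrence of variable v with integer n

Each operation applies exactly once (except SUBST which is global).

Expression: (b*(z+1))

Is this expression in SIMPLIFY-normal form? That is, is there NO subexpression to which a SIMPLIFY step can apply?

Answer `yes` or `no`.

Answer: yes

Derivation:
Expression: (b*(z+1))
Scanning for simplifiable subexpressions (pre-order)...
  at root: (b*(z+1)) (not simplifiable)
  at R: (z+1) (not simplifiable)
Result: no simplifiable subexpression found -> normal form.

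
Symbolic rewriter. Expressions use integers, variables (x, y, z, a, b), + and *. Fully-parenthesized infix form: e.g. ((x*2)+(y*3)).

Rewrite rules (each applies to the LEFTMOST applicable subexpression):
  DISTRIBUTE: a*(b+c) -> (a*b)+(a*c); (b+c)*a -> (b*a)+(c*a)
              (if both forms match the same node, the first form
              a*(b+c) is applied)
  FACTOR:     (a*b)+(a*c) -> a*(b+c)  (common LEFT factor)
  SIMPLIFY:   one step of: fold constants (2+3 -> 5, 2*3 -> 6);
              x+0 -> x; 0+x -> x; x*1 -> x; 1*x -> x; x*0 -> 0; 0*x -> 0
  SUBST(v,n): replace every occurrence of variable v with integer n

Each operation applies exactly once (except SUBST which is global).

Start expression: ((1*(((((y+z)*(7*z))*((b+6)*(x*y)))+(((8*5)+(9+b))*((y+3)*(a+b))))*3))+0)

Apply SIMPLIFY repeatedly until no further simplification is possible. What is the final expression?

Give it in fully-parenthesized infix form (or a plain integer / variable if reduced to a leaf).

Start: ((1*(((((y+z)*(7*z))*((b+6)*(x*y)))+(((8*5)+(9+b))*((y+3)*(a+b))))*3))+0)
Step 1: at root: ((1*(((((y+z)*(7*z))*((b+6)*(x*y)))+(((8*5)+(9+b))*((y+3)*(a+b))))*3))+0) -> (1*(((((y+z)*(7*z))*((b+6)*(x*y)))+(((8*5)+(9+b))*((y+3)*(a+b))))*3)); overall: ((1*(((((y+z)*(7*z))*((b+6)*(x*y)))+(((8*5)+(9+b))*((y+3)*(a+b))))*3))+0) -> (1*(((((y+z)*(7*z))*((b+6)*(x*y)))+(((8*5)+(9+b))*((y+3)*(a+b))))*3))
Step 2: at root: (1*(((((y+z)*(7*z))*((b+6)*(x*y)))+(((8*5)+(9+b))*((y+3)*(a+b))))*3)) -> (((((y+z)*(7*z))*((b+6)*(x*y)))+(((8*5)+(9+b))*((y+3)*(a+b))))*3); overall: (1*(((((y+z)*(7*z))*((b+6)*(x*y)))+(((8*5)+(9+b))*((y+3)*(a+b))))*3)) -> (((((y+z)*(7*z))*((b+6)*(x*y)))+(((8*5)+(9+b))*((y+3)*(a+b))))*3)
Step 3: at LRLL: (8*5) -> 40; overall: (((((y+z)*(7*z))*((b+6)*(x*y)))+(((8*5)+(9+b))*((y+3)*(a+b))))*3) -> (((((y+z)*(7*z))*((b+6)*(x*y)))+((40+(9+b))*((y+3)*(a+b))))*3)
Fixed point: (((((y+z)*(7*z))*((b+6)*(x*y)))+((40+(9+b))*((y+3)*(a+b))))*3)

Answer: (((((y+z)*(7*z))*((b+6)*(x*y)))+((40+(9+b))*((y+3)*(a+b))))*3)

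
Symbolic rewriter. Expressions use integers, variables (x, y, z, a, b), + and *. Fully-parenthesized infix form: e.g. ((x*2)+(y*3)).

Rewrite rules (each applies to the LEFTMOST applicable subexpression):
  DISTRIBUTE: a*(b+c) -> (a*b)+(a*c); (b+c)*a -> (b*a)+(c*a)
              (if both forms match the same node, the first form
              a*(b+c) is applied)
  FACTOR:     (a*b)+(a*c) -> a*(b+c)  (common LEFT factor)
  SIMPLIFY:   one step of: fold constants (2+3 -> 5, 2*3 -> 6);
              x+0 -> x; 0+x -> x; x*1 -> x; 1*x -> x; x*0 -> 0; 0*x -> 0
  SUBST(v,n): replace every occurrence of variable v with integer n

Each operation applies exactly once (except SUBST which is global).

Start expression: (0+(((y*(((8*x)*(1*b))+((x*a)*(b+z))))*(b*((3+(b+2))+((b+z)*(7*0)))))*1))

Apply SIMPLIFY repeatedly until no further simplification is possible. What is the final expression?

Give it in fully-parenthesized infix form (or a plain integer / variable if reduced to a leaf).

Answer: ((y*(((8*x)*b)+((x*a)*(b+z))))*(b*(3+(b+2))))

Derivation:
Start: (0+(((y*(((8*x)*(1*b))+((x*a)*(b+z))))*(b*((3+(b+2))+((b+z)*(7*0)))))*1))
Step 1: at root: (0+(((y*(((8*x)*(1*b))+((x*a)*(b+z))))*(b*((3+(b+2))+((b+z)*(7*0)))))*1)) -> (((y*(((8*x)*(1*b))+((x*a)*(b+z))))*(b*((3+(b+2))+((b+z)*(7*0)))))*1); overall: (0+(((y*(((8*x)*(1*b))+((x*a)*(b+z))))*(b*((3+(b+2))+((b+z)*(7*0)))))*1)) -> (((y*(((8*x)*(1*b))+((x*a)*(b+z))))*(b*((3+(b+2))+((b+z)*(7*0)))))*1)
Step 2: at root: (((y*(((8*x)*(1*b))+((x*a)*(b+z))))*(b*((3+(b+2))+((b+z)*(7*0)))))*1) -> ((y*(((8*x)*(1*b))+((x*a)*(b+z))))*(b*((3+(b+2))+((b+z)*(7*0))))); overall: (((y*(((8*x)*(1*b))+((x*a)*(b+z))))*(b*((3+(b+2))+((b+z)*(7*0)))))*1) -> ((y*(((8*x)*(1*b))+((x*a)*(b+z))))*(b*((3+(b+2))+((b+z)*(7*0)))))
Step 3: at LRLR: (1*b) -> b; overall: ((y*(((8*x)*(1*b))+((x*a)*(b+z))))*(b*((3+(b+2))+((b+z)*(7*0))))) -> ((y*(((8*x)*b)+((x*a)*(b+z))))*(b*((3+(b+2))+((b+z)*(7*0)))))
Step 4: at RRRR: (7*0) -> 0; overall: ((y*(((8*x)*b)+((x*a)*(b+z))))*(b*((3+(b+2))+((b+z)*(7*0))))) -> ((y*(((8*x)*b)+((x*a)*(b+z))))*(b*((3+(b+2))+((b+z)*0))))
Step 5: at RRR: ((b+z)*0) -> 0; overall: ((y*(((8*x)*b)+((x*a)*(b+z))))*(b*((3+(b+2))+((b+z)*0)))) -> ((y*(((8*x)*b)+((x*a)*(b+z))))*(b*((3+(b+2))+0)))
Step 6: at RR: ((3+(b+2))+0) -> (3+(b+2)); overall: ((y*(((8*x)*b)+((x*a)*(b+z))))*(b*((3+(b+2))+0))) -> ((y*(((8*x)*b)+((x*a)*(b+z))))*(b*(3+(b+2))))
Fixed point: ((y*(((8*x)*b)+((x*a)*(b+z))))*(b*(3+(b+2))))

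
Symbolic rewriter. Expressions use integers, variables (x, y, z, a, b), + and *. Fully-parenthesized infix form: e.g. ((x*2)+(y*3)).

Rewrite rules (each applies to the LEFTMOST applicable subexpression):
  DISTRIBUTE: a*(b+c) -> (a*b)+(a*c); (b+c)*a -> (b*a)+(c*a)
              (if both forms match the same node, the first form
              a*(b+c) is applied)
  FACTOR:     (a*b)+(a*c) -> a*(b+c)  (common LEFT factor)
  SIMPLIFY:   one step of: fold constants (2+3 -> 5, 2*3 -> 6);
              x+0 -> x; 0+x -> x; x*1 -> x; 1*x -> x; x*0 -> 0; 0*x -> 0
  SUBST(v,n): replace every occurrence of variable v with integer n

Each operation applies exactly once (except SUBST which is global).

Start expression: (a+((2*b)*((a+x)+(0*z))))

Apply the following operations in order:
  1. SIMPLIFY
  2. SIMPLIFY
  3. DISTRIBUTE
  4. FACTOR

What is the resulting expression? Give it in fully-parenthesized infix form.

Start: (a+((2*b)*((a+x)+(0*z))))
Apply SIMPLIFY at RRR (target: (0*z)): (a+((2*b)*((a+x)+(0*z)))) -> (a+((2*b)*((a+x)+0)))
Apply SIMPLIFY at RR (target: ((a+x)+0)): (a+((2*b)*((a+x)+0))) -> (a+((2*b)*(a+x)))
Apply DISTRIBUTE at R (target: ((2*b)*(a+x))): (a+((2*b)*(a+x))) -> (a+(((2*b)*a)+((2*b)*x)))
Apply FACTOR at R (target: (((2*b)*a)+((2*b)*x))): (a+(((2*b)*a)+((2*b)*x))) -> (a+((2*b)*(a+x)))

Answer: (a+((2*b)*(a+x)))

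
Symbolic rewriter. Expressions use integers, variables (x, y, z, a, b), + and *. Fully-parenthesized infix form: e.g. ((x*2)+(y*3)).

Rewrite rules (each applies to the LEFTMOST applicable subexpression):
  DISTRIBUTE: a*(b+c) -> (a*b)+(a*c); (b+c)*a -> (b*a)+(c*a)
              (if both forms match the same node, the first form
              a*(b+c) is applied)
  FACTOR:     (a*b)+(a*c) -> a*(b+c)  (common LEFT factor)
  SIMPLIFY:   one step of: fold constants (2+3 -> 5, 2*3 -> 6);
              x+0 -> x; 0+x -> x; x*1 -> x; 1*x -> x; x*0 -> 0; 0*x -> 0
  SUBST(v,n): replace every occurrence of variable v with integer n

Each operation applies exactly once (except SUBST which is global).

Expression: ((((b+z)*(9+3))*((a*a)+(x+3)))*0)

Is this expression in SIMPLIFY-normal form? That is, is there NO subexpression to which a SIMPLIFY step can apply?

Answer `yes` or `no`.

Answer: no

Derivation:
Expression: ((((b+z)*(9+3))*((a*a)+(x+3)))*0)
Scanning for simplifiable subexpressions (pre-order)...
  at root: ((((b+z)*(9+3))*((a*a)+(x+3)))*0) (SIMPLIFIABLE)
  at L: (((b+z)*(9+3))*((a*a)+(x+3))) (not simplifiable)
  at LL: ((b+z)*(9+3)) (not simplifiable)
  at LLL: (b+z) (not simplifiable)
  at LLR: (9+3) (SIMPLIFIABLE)
  at LR: ((a*a)+(x+3)) (not simplifiable)
  at LRL: (a*a) (not simplifiable)
  at LRR: (x+3) (not simplifiable)
Found simplifiable subexpr at path root: ((((b+z)*(9+3))*((a*a)+(x+3)))*0)
One SIMPLIFY step would give: 0
-> NOT in normal form.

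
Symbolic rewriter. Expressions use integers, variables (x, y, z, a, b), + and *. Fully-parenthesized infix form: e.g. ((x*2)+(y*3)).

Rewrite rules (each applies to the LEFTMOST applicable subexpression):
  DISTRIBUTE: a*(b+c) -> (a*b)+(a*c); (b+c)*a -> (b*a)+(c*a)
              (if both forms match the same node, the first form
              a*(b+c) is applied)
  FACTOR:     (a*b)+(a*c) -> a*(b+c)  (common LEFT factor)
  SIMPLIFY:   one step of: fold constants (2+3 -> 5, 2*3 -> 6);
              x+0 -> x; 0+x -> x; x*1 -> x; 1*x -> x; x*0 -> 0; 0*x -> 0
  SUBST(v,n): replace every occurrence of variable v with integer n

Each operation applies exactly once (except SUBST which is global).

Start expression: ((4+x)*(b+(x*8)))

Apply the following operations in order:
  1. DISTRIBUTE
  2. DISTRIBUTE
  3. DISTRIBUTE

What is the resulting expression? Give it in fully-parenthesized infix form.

Answer: (((4*b)+(x*b))+((4*(x*8))+(x*(x*8))))

Derivation:
Start: ((4+x)*(b+(x*8)))
Apply DISTRIBUTE at root (target: ((4+x)*(b+(x*8)))): ((4+x)*(b+(x*8))) -> (((4+x)*b)+((4+x)*(x*8)))
Apply DISTRIBUTE at L (target: ((4+x)*b)): (((4+x)*b)+((4+x)*(x*8))) -> (((4*b)+(x*b))+((4+x)*(x*8)))
Apply DISTRIBUTE at R (target: ((4+x)*(x*8))): (((4*b)+(x*b))+((4+x)*(x*8))) -> (((4*b)+(x*b))+((4*(x*8))+(x*(x*8))))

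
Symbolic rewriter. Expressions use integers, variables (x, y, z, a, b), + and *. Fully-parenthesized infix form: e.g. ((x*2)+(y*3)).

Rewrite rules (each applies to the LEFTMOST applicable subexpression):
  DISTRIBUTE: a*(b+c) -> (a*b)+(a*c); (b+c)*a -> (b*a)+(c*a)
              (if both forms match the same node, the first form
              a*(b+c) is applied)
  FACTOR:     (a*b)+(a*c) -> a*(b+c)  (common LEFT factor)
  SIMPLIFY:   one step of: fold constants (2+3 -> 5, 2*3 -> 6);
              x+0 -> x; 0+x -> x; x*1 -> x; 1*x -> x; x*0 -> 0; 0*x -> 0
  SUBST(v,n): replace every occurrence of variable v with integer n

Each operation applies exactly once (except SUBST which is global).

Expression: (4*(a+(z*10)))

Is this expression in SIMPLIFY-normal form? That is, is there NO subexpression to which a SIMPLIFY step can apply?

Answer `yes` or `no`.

Answer: yes

Derivation:
Expression: (4*(a+(z*10)))
Scanning for simplifiable subexpressions (pre-order)...
  at root: (4*(a+(z*10))) (not simplifiable)
  at R: (a+(z*10)) (not simplifiable)
  at RR: (z*10) (not simplifiable)
Result: no simplifiable subexpression found -> normal form.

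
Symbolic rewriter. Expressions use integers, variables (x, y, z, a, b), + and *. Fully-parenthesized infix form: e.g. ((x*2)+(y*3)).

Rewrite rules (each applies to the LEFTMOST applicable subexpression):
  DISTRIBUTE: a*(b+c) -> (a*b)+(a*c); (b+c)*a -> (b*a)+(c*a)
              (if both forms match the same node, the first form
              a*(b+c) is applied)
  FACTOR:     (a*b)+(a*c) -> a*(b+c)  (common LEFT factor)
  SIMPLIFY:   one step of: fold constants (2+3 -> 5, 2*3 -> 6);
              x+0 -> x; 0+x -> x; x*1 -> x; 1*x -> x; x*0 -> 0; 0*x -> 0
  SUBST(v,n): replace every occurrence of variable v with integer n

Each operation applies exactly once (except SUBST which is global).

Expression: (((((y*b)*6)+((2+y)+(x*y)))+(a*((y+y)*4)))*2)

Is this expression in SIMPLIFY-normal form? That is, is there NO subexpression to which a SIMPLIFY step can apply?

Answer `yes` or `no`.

Answer: yes

Derivation:
Expression: (((((y*b)*6)+((2+y)+(x*y)))+(a*((y+y)*4)))*2)
Scanning for simplifiable subexpressions (pre-order)...
  at root: (((((y*b)*6)+((2+y)+(x*y)))+(a*((y+y)*4)))*2) (not simplifiable)
  at L: ((((y*b)*6)+((2+y)+(x*y)))+(a*((y+y)*4))) (not simplifiable)
  at LL: (((y*b)*6)+((2+y)+(x*y))) (not simplifiable)
  at LLL: ((y*b)*6) (not simplifiable)
  at LLLL: (y*b) (not simplifiable)
  at LLR: ((2+y)+(x*y)) (not simplifiable)
  at LLRL: (2+y) (not simplifiable)
  at LLRR: (x*y) (not simplifiable)
  at LR: (a*((y+y)*4)) (not simplifiable)
  at LRR: ((y+y)*4) (not simplifiable)
  at LRRL: (y+y) (not simplifiable)
Result: no simplifiable subexpression found -> normal form.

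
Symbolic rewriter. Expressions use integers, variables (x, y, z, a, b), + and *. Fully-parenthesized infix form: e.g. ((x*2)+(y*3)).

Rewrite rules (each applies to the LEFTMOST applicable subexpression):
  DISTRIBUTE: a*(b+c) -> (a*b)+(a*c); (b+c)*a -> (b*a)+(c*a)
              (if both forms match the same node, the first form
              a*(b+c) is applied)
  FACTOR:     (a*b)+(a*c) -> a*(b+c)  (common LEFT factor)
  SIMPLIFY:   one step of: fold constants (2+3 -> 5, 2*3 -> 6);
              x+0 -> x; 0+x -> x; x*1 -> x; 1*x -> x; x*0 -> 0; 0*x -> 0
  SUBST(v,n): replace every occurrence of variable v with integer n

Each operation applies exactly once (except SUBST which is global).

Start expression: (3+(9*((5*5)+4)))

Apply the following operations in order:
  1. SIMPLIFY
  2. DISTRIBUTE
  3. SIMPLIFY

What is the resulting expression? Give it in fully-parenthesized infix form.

Answer: (3+(225+(9*4)))

Derivation:
Start: (3+(9*((5*5)+4)))
Apply SIMPLIFY at RRL (target: (5*5)): (3+(9*((5*5)+4))) -> (3+(9*(25+4)))
Apply DISTRIBUTE at R (target: (9*(25+4))): (3+(9*(25+4))) -> (3+((9*25)+(9*4)))
Apply SIMPLIFY at RL (target: (9*25)): (3+((9*25)+(9*4))) -> (3+(225+(9*4)))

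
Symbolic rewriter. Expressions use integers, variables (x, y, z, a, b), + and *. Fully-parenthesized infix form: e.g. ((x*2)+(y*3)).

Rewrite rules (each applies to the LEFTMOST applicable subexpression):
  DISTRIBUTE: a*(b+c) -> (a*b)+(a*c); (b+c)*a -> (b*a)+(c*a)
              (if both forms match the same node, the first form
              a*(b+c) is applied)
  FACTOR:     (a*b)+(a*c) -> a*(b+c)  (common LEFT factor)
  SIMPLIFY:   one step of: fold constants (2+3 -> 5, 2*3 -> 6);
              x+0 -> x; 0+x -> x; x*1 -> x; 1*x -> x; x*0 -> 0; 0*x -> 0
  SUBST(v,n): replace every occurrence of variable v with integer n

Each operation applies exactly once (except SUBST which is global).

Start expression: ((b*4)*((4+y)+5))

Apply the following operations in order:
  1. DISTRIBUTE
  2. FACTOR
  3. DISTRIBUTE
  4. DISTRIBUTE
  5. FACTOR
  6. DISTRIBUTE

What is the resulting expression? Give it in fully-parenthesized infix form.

Answer: ((((b*4)*4)+((b*4)*y))+((b*4)*5))

Derivation:
Start: ((b*4)*((4+y)+5))
Apply DISTRIBUTE at root (target: ((b*4)*((4+y)+5))): ((b*4)*((4+y)+5)) -> (((b*4)*(4+y))+((b*4)*5))
Apply FACTOR at root (target: (((b*4)*(4+y))+((b*4)*5))): (((b*4)*(4+y))+((b*4)*5)) -> ((b*4)*((4+y)+5))
Apply DISTRIBUTE at root (target: ((b*4)*((4+y)+5))): ((b*4)*((4+y)+5)) -> (((b*4)*(4+y))+((b*4)*5))
Apply DISTRIBUTE at L (target: ((b*4)*(4+y))): (((b*4)*(4+y))+((b*4)*5)) -> ((((b*4)*4)+((b*4)*y))+((b*4)*5))
Apply FACTOR at L (target: (((b*4)*4)+((b*4)*y))): ((((b*4)*4)+((b*4)*y))+((b*4)*5)) -> (((b*4)*(4+y))+((b*4)*5))
Apply DISTRIBUTE at L (target: ((b*4)*(4+y))): (((b*4)*(4+y))+((b*4)*5)) -> ((((b*4)*4)+((b*4)*y))+((b*4)*5))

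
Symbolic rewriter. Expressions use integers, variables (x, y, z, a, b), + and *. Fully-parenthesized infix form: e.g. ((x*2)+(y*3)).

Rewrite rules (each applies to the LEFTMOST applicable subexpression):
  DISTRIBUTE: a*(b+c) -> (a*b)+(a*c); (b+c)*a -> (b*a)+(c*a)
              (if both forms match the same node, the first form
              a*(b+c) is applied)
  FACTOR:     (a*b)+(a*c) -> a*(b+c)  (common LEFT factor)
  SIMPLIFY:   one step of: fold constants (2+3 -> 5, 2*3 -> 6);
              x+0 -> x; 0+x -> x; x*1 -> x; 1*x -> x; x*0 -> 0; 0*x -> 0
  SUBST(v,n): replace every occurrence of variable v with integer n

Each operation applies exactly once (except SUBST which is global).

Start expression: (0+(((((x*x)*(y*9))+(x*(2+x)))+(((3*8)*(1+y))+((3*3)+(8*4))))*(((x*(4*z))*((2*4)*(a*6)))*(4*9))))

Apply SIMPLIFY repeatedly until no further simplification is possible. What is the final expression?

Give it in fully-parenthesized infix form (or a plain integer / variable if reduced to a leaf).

Answer: (((((x*x)*(y*9))+(x*(2+x)))+((24*(1+y))+41))*(((x*(4*z))*(8*(a*6)))*36))

Derivation:
Start: (0+(((((x*x)*(y*9))+(x*(2+x)))+(((3*8)*(1+y))+((3*3)+(8*4))))*(((x*(4*z))*((2*4)*(a*6)))*(4*9))))
Step 1: at root: (0+(((((x*x)*(y*9))+(x*(2+x)))+(((3*8)*(1+y))+((3*3)+(8*4))))*(((x*(4*z))*((2*4)*(a*6)))*(4*9)))) -> (((((x*x)*(y*9))+(x*(2+x)))+(((3*8)*(1+y))+((3*3)+(8*4))))*(((x*(4*z))*((2*4)*(a*6)))*(4*9))); overall: (0+(((((x*x)*(y*9))+(x*(2+x)))+(((3*8)*(1+y))+((3*3)+(8*4))))*(((x*(4*z))*((2*4)*(a*6)))*(4*9)))) -> (((((x*x)*(y*9))+(x*(2+x)))+(((3*8)*(1+y))+((3*3)+(8*4))))*(((x*(4*z))*((2*4)*(a*6)))*(4*9)))
Step 2: at LRLL: (3*8) -> 24; overall: (((((x*x)*(y*9))+(x*(2+x)))+(((3*8)*(1+y))+((3*3)+(8*4))))*(((x*(4*z))*((2*4)*(a*6)))*(4*9))) -> (((((x*x)*(y*9))+(x*(2+x)))+((24*(1+y))+((3*3)+(8*4))))*(((x*(4*z))*((2*4)*(a*6)))*(4*9)))
Step 3: at LRRL: (3*3) -> 9; overall: (((((x*x)*(y*9))+(x*(2+x)))+((24*(1+y))+((3*3)+(8*4))))*(((x*(4*z))*((2*4)*(a*6)))*(4*9))) -> (((((x*x)*(y*9))+(x*(2+x)))+((24*(1+y))+(9+(8*4))))*(((x*(4*z))*((2*4)*(a*6)))*(4*9)))
Step 4: at LRRR: (8*4) -> 32; overall: (((((x*x)*(y*9))+(x*(2+x)))+((24*(1+y))+(9+(8*4))))*(((x*(4*z))*((2*4)*(a*6)))*(4*9))) -> (((((x*x)*(y*9))+(x*(2+x)))+((24*(1+y))+(9+32)))*(((x*(4*z))*((2*4)*(a*6)))*(4*9)))
Step 5: at LRR: (9+32) -> 41; overall: (((((x*x)*(y*9))+(x*(2+x)))+((24*(1+y))+(9+32)))*(((x*(4*z))*((2*4)*(a*6)))*(4*9))) -> (((((x*x)*(y*9))+(x*(2+x)))+((24*(1+y))+41))*(((x*(4*z))*((2*4)*(a*6)))*(4*9)))
Step 6: at RLRL: (2*4) -> 8; overall: (((((x*x)*(y*9))+(x*(2+x)))+((24*(1+y))+41))*(((x*(4*z))*((2*4)*(a*6)))*(4*9))) -> (((((x*x)*(y*9))+(x*(2+x)))+((24*(1+y))+41))*(((x*(4*z))*(8*(a*6)))*(4*9)))
Step 7: at RR: (4*9) -> 36; overall: (((((x*x)*(y*9))+(x*(2+x)))+((24*(1+y))+41))*(((x*(4*z))*(8*(a*6)))*(4*9))) -> (((((x*x)*(y*9))+(x*(2+x)))+((24*(1+y))+41))*(((x*(4*z))*(8*(a*6)))*36))
Fixed point: (((((x*x)*(y*9))+(x*(2+x)))+((24*(1+y))+41))*(((x*(4*z))*(8*(a*6)))*36))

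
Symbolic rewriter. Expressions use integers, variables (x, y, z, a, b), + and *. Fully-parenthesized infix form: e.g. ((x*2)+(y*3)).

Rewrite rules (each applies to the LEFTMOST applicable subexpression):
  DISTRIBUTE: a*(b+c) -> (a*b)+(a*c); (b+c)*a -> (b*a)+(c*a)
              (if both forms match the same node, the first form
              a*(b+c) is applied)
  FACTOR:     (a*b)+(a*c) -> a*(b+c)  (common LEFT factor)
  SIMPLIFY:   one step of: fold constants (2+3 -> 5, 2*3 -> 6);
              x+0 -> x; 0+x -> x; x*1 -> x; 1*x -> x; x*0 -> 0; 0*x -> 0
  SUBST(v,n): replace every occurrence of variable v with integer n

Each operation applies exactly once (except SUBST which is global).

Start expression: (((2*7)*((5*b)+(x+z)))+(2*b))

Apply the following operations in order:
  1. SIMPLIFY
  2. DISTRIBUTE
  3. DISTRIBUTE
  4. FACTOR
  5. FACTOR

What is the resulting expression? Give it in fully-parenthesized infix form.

Answer: ((14*((5*b)+(x+z)))+(2*b))

Derivation:
Start: (((2*7)*((5*b)+(x+z)))+(2*b))
Apply SIMPLIFY at LL (target: (2*7)): (((2*7)*((5*b)+(x+z)))+(2*b)) -> ((14*((5*b)+(x+z)))+(2*b))
Apply DISTRIBUTE at L (target: (14*((5*b)+(x+z)))): ((14*((5*b)+(x+z)))+(2*b)) -> (((14*(5*b))+(14*(x+z)))+(2*b))
Apply DISTRIBUTE at LR (target: (14*(x+z))): (((14*(5*b))+(14*(x+z)))+(2*b)) -> (((14*(5*b))+((14*x)+(14*z)))+(2*b))
Apply FACTOR at LR (target: ((14*x)+(14*z))): (((14*(5*b))+((14*x)+(14*z)))+(2*b)) -> (((14*(5*b))+(14*(x+z)))+(2*b))
Apply FACTOR at L (target: ((14*(5*b))+(14*(x+z)))): (((14*(5*b))+(14*(x+z)))+(2*b)) -> ((14*((5*b)+(x+z)))+(2*b))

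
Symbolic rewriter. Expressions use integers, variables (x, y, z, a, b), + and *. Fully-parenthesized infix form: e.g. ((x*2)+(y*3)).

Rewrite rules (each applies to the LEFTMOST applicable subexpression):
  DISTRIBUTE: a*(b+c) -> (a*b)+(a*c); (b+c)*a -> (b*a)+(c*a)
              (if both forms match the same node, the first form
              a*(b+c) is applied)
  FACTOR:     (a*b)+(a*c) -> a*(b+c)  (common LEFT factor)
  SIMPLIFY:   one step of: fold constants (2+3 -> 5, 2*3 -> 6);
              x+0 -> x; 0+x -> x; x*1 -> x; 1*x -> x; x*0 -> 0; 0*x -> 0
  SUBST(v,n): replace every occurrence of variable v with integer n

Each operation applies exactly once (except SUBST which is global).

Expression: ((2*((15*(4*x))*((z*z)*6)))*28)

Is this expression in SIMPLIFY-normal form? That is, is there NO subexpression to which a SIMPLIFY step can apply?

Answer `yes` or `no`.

Expression: ((2*((15*(4*x))*((z*z)*6)))*28)
Scanning for simplifiable subexpressions (pre-order)...
  at root: ((2*((15*(4*x))*((z*z)*6)))*28) (not simplifiable)
  at L: (2*((15*(4*x))*((z*z)*6))) (not simplifiable)
  at LR: ((15*(4*x))*((z*z)*6)) (not simplifiable)
  at LRL: (15*(4*x)) (not simplifiable)
  at LRLR: (4*x) (not simplifiable)
  at LRR: ((z*z)*6) (not simplifiable)
  at LRRL: (z*z) (not simplifiable)
Result: no simplifiable subexpression found -> normal form.

Answer: yes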